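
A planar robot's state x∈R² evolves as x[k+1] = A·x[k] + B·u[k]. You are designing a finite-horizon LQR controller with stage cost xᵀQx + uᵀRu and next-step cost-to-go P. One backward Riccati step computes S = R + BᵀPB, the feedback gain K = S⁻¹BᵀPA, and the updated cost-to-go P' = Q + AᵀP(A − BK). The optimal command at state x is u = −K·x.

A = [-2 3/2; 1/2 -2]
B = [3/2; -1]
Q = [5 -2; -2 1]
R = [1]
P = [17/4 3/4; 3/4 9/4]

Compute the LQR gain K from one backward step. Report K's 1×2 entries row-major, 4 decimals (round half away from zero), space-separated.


-1.1183 1.0118

BᵀP = [5.6250 -1.1250]
S = R + BᵀPB = [1] + [9.5625] = [10.5625]
BᵀPA = [-11.8125 10.6875]
K = S⁻¹·BᵀPA = [-1.1183 1.0118]
A−BK = [-0.3225 -0.0178; -0.6183 -0.9882]
AᵀP(A−BK) = [2.8521 0.5148; 0.5148 3.2485]
P' = Q + AᵀP(A−BK) = [7.8521 -1.4852; -1.4852 4.2485]
tr(P') = 12.1006


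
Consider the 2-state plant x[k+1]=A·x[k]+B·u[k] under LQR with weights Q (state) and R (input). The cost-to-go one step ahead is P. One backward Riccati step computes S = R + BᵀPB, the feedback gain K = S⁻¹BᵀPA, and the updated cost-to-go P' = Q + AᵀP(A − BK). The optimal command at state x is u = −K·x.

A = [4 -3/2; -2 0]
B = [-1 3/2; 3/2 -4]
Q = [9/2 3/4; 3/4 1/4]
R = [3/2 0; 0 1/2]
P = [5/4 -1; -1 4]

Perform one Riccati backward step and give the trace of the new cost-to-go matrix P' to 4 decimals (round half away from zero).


14.2770

BᵀP = [-2.7500 7.0000; 5.8750 -17.5000]
S = R + BᵀPB = [3/2 0; 0 1/2] + [13.2500 -32.1250; -32.1250 78.8125] = [14.7500 -32.1250; -32.1250 79.3125]
BᵀPA = [-25.0000 4.1250; 58.5000 -8.8125]
K = S⁻¹·BᵀPA = [-0.7509 0.3197; 0.4335 0.0184]
A−BK = [2.5990 -1.2079; 0.8601 -0.4060]
AᵀP(A−BK) = [7.8712 -3.5829; -3.5829 1.6557]
P' = Q + AᵀP(A−BK) = [12.3712 -2.8329; -2.8329 1.9057]
tr(P') = 14.2770


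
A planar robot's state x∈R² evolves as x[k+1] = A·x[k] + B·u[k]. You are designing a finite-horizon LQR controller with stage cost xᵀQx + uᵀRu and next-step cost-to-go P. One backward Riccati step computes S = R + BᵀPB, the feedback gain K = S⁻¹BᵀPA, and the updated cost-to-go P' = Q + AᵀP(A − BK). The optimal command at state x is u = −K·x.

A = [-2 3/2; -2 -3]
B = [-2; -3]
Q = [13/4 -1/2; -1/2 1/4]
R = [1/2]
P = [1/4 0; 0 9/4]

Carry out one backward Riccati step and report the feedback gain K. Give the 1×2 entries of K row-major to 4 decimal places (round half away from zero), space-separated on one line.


BᵀP = [-0.5000 -6.7500]
S = R + BᵀPB = [1/2] + [21.2500] = [21.7500]
BᵀPA = [14.5000 19.5000]
K = S⁻¹·BᵀPA = [0.6667 0.8966]
A−BK = [-0.6667 3.2931; 0.0000 -0.3103]
AᵀP(A−BK) = [0.3333 -0.2500; -0.2500 3.3297]
P' = Q + AᵀP(A−BK) = [3.5833 -0.7500; -0.7500 3.5797]
tr(P') = 7.1631

0.6667 0.8966


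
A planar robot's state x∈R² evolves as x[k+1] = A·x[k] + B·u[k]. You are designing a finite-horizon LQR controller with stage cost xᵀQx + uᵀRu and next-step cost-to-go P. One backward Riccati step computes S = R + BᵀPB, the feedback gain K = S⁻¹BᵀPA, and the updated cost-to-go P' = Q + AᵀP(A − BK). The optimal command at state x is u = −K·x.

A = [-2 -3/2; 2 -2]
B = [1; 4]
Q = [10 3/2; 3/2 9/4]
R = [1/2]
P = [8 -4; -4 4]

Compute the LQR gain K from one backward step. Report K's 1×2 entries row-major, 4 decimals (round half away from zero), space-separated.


BᵀP = [-8.0000 12.0000]
S = R + BᵀPB = [1/2] + [40.0000] = [40.5000]
BᵀPA = [40.0000 -12.0000]
K = S⁻¹·BᵀPA = [0.9877 -0.2963]
A−BK = [-2.9877 -1.2037; -1.9506 -0.8148]
AᵀP(A−BK) = [40.4938 15.8519; 15.8519 6.4444]
P' = Q + AᵀP(A−BK) = [50.4938 17.3519; 17.3519 8.6944]
tr(P') = 59.1883

0.9877 -0.2963


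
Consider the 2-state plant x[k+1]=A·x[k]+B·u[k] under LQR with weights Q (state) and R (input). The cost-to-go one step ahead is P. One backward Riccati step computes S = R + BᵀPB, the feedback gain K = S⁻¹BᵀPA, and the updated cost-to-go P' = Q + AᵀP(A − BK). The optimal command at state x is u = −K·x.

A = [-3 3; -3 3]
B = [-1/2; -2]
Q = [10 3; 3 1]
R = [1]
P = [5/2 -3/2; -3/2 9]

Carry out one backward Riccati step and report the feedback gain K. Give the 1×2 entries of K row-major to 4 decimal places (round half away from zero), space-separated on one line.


BᵀP = [1.7500 -17.2500]
S = R + BᵀPB = [1] + [33.6250] = [34.6250]
BᵀPA = [46.5000 -46.5000]
K = S⁻¹·BᵀPA = [1.3430 -1.3430]
A−BK = [-2.3285 2.3285; -0.3141 0.3141]
AᵀP(A−BK) = [14.0523 -14.0523; -14.0523 14.0523]
P' = Q + AᵀP(A−BK) = [24.0523 -11.0523; -11.0523 15.0523]
tr(P') = 39.1047

1.3430 -1.3430


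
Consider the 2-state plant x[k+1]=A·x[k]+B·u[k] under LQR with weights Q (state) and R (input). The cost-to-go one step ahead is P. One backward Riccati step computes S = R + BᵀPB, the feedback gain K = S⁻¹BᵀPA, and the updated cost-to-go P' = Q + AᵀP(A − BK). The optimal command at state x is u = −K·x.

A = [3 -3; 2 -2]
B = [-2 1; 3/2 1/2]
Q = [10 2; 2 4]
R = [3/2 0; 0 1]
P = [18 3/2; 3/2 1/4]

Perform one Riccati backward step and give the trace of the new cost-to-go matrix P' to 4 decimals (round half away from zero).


BᵀP = [-33.7500 -2.6250; 18.7500 1.6250]
S = R + BᵀPB = [3/2 0; 0 1] + [63.5625 -35.0625; -35.0625 19.5625] = [65.0625 -35.0625; -35.0625 20.5625]
BᵀPA = [-106.5000 106.5000; 59.5000 -59.5000]
K = S⁻¹·BᵀPA = [-0.9559 0.9559; 1.2636 -1.2636]
A−BK = [-0.1755 0.1755; 2.8021 -2.8021]
AᵀP(A−BK) = [4.0095 -4.0095; -4.0095 4.0095]
P' = Q + AᵀP(A−BK) = [14.0095 -2.0095; -2.0095 8.0095]
tr(P') = 22.0190

22.0190


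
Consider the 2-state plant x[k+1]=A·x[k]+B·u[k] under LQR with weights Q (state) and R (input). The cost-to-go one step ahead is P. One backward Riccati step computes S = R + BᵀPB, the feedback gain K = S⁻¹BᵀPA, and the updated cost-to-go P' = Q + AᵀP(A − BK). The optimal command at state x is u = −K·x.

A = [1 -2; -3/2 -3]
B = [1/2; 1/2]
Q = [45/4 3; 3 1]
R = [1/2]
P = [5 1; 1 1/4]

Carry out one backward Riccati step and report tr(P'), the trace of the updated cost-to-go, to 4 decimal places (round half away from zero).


20.4054

BᵀP = [3.0000 0.6250]
S = R + BᵀPB = [1/2] + [1.8125] = [2.3125]
BᵀPA = [2.0625 -7.8750]
K = S⁻¹·BᵀPA = [0.8919 -3.4054]
A−BK = [0.5541 -0.2973; -1.9459 -1.2973]
AᵀP(A−BK) = [0.7230 -1.8514; -1.8514 7.4324]
P' = Q + AᵀP(A−BK) = [11.9730 1.1486; 1.1486 8.4324]
tr(P') = 20.4054


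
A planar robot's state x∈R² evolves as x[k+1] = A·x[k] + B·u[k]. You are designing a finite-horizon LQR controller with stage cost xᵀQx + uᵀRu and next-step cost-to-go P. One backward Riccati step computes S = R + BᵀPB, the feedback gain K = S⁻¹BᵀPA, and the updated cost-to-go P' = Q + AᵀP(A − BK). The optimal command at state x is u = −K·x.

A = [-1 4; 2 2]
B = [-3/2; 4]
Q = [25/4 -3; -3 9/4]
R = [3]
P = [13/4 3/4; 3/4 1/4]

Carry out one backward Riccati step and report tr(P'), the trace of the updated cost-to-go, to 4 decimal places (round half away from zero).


62.9471

BᵀP = [-1.8750 -0.1250]
S = R + BᵀPB = [3] + [2.3125] = [5.3125]
BᵀPA = [1.6250 -7.7500]
K = S⁻¹·BᵀPA = [0.3059 -1.4588]
A−BK = [-0.5412 1.8118; 0.7765 7.8353]
AᵀP(A−BK) = [0.7529 -5.1294; -5.1294 53.6941]
P' = Q + AᵀP(A−BK) = [7.0029 -8.1294; -8.1294 55.9441]
tr(P') = 62.9471


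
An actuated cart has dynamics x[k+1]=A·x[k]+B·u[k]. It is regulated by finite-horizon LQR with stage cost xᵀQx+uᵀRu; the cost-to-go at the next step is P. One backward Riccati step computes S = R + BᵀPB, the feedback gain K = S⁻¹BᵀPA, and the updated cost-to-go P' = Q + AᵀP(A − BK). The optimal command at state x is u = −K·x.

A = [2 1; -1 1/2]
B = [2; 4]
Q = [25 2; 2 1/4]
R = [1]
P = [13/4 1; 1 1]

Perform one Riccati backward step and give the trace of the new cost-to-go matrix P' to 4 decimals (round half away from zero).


30.8967

BᵀP = [10.5000 6.0000]
S = R + BᵀPB = [1] + [45.0000] = [46.0000]
BᵀPA = [15.0000 13.5000]
K = S⁻¹·BᵀPA = [0.3261 0.2935]
A−BK = [1.3478 0.4130; -2.3043 -0.6739]
AᵀP(A−BK) = [5.1087 1.5978; 1.5978 0.5380]
P' = Q + AᵀP(A−BK) = [30.1087 3.5978; 3.5978 0.7880]
tr(P') = 30.8967


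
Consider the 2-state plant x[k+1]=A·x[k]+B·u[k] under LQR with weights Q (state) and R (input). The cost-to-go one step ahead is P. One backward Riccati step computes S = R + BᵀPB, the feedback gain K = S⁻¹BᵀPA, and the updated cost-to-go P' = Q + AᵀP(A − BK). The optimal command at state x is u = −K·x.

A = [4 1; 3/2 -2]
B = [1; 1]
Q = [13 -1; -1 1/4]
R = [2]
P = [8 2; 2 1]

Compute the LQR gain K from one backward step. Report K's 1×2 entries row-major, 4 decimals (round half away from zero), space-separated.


BᵀP = [10.0000 3.0000]
S = R + BᵀPB = [2] + [13.0000] = [15.0000]
BᵀPA = [44.5000 4.0000]
K = S⁻¹·BᵀPA = [2.9667 0.2667]
A−BK = [1.0333 0.7333; -1.4667 -2.2667]
AᵀP(A−BK) = [22.2333 4.1333; 4.1333 2.9333]
P' = Q + AᵀP(A−BK) = [35.2333 3.1333; 3.1333 3.1833]
tr(P') = 38.4167

2.9667 0.2667


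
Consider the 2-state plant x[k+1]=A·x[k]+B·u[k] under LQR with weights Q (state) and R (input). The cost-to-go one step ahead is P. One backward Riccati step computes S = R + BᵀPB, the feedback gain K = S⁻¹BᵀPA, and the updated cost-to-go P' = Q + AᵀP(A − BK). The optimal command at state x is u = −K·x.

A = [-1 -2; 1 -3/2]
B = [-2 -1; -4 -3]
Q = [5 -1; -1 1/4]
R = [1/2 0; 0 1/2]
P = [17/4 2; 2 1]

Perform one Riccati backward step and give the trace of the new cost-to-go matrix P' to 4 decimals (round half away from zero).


BᵀP = [-16.5000 -8.0000; -10.2500 -5.0000]
S = R + BᵀPB = [1/2 0; 0 1/2] + [65.0000 40.5000; 40.5000 25.2500] = [65.5000 40.5000; 40.5000 25.7500]
BᵀPA = [8.5000 45.0000; 5.2500 28.0000]
K = S⁻¹·BᵀPA = [0.1348 0.5337; -0.0081 0.2480]
A−BK = [-0.7385 -0.6846; 1.5148 1.3787]
AᵀP(A−BK) = [0.1469 0.1617; 0.1617 0.2904]
P' = Q + AᵀP(A−BK) = [5.1469 -0.8383; -0.8383 0.5404]
tr(P') = 5.6873

5.6873


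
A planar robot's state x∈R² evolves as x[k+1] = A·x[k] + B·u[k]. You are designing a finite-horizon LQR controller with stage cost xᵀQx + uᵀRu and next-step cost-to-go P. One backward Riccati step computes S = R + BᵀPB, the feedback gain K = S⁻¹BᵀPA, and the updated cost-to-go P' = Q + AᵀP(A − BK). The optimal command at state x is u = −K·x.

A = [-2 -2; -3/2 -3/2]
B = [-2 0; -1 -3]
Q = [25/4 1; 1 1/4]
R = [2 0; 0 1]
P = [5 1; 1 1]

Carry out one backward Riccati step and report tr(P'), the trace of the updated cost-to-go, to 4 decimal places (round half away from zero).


BᵀP = [-11.0000 -3.0000; -3.0000 -3.0000]
S = R + BᵀPB = [2 0; 0 1] + [25.0000 9.0000; 9.0000 9.0000] = [27.0000 9.0000; 9.0000 10.0000]
BᵀPA = [26.5000 26.5000; 10.5000 10.5000]
K = S⁻¹·BᵀPA = [0.9021 0.9021; 0.2381 0.2381]
A−BK = [-0.1958 -0.1958; 0.1164 0.1164]
AᵀP(A−BK) = [1.8439 1.8439; 1.8439 1.8439]
P' = Q + AᵀP(A−BK) = [8.0939 2.8439; 2.8439 2.0939]
tr(P') = 10.1878

10.1878


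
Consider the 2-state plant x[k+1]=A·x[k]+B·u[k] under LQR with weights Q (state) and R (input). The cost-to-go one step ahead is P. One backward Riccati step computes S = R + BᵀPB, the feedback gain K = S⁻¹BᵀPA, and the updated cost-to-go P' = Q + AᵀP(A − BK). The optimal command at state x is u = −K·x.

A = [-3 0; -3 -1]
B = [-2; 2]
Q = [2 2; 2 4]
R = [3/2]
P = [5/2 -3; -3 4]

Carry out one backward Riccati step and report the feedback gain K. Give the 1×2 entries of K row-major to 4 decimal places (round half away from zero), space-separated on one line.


BᵀP = [-11.0000 14.0000]
S = R + BᵀPB = [3/2] + [50.0000] = [51.5000]
BᵀPA = [-9.0000 -14.0000]
K = S⁻¹·BᵀPA = [-0.1748 -0.2718]
A−BK = [-3.3495 -0.5437; -2.6505 -0.4563]
AᵀP(A−BK) = [2.9272 0.5534; 0.5534 0.1942]
P' = Q + AᵀP(A−BK) = [4.9272 2.5534; 2.5534 4.1942]
tr(P') = 9.1214

-0.1748 -0.2718


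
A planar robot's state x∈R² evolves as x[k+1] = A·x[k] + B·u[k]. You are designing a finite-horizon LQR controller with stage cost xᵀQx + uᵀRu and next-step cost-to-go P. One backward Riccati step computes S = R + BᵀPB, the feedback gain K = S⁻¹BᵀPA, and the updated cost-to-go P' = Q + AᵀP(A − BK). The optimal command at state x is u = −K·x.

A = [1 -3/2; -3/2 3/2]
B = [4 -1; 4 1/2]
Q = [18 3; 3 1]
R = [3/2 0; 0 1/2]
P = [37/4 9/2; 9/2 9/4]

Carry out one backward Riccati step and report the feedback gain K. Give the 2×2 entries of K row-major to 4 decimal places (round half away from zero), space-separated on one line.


0.0201 -0.0957 -0.1900 0.2521

BᵀP = [55.0000 27.0000; -7.0000 -3.3750]
S = R + BᵀPB = [3/2 0; 0 1/2] + [328.0000 -41.5000; -41.5000 5.3125] = [329.5000 -41.5000; -41.5000 5.8125]
BᵀPA = [14.5000 -42.0000; -1.9375 5.4375]
K = S⁻¹·BᵀPA = [0.0201 -0.0957; -0.1900 0.2521]
A−BK = [0.7297 -0.8650; -1.4853 1.7568]
AᵀP(A−BK) = [0.1533 -0.1862; -0.1862 0.2342]
P' = Q + AᵀP(A−BK) = [18.1533 2.8138; 2.8138 1.2342]
tr(P') = 19.3875


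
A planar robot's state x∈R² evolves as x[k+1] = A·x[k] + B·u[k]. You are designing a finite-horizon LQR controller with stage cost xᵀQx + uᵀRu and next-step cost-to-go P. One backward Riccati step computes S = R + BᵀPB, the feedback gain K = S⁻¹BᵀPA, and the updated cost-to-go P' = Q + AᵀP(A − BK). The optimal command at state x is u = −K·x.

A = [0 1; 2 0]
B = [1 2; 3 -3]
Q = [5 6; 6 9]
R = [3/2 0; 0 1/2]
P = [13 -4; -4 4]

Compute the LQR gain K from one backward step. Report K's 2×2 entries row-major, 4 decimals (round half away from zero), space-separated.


0.4162 0.3104 -0.2260 0.3284

BᵀP = [1.0000 8.0000; 38.0000 -20.0000]
S = R + BᵀPB = [3/2 0; 0 1/2] + [25.0000 -22.0000; -22.0000 136.0000] = [26.5000 -22.0000; -22.0000 136.5000]
BᵀPA = [16.0000 1.0000; -40.0000 38.0000]
K = S⁻¹·BᵀPA = [0.4162 0.3104; -0.2260 0.3284]
A−BK = [0.0357 0.0328; 0.0736 0.0541]
AᵀP(A−BK) = [0.3026 0.1704; 0.1704 0.2099]
P' = Q + AᵀP(A−BK) = [5.3026 6.1704; 6.1704 9.2099]
tr(P') = 14.5125


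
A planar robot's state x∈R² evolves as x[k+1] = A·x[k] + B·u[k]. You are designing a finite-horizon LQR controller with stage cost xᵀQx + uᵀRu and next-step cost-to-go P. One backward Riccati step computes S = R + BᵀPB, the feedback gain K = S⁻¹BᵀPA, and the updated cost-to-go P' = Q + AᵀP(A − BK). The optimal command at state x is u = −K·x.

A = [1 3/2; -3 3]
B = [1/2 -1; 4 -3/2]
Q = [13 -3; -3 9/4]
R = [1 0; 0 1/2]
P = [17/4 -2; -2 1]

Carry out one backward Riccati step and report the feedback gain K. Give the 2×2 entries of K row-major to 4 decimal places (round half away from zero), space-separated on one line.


-1.3576 0.0860 -0.8834 -0.4933

BᵀP = [-5.8750 3.0000; -1.2500 0.5000]
S = R + BᵀPB = [1 0; 0 1/2] + [9.0625 1.3750; 1.3750 0.5000] = [10.0625 1.3750; 1.3750 1.0000]
BᵀPA = [-14.8750 0.1875; -2.7500 -0.3750]
K = S⁻¹·BᵀPA = [-1.3576 0.0860; -0.8834 -0.4933]
A−BK = [0.7954 0.9637; 1.1052 1.9159]
AᵀP(A−BK) = [2.6272 0.2983; 0.2983 0.3614]
P' = Q + AᵀP(A−BK) = [15.6272 -2.7017; -2.7017 2.6114]
tr(P') = 18.2385


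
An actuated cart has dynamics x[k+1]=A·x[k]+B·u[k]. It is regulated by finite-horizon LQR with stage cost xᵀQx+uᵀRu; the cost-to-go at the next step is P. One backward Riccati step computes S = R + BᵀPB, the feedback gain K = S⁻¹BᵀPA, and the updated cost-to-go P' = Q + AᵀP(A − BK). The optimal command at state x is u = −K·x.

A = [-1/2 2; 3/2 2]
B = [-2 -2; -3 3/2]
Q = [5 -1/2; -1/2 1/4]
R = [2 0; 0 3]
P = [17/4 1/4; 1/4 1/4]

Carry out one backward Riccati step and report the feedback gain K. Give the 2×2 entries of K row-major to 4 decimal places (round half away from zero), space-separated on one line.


BᵀP = [-9.2500 -1.2500; -8.1250 -0.1250]
S = R + BᵀPB = [2 0; 0 3] + [22.2500 16.6250; 16.6250 16.0625] = [24.2500 16.6250; 16.6250 19.0625]
BᵀPA = [2.7500 -21.0000; 3.8750 -16.5000]
K = S⁻¹·BᵀPA = [-0.0646 -0.6779; 0.2596 -0.2744]
A−BK = [-0.1100 0.0955; 0.9169 0.3779]
AᵀP(A−BK) = [0.4217 -0.0726; -0.0726 1.2374]
P' = Q + AᵀP(A−BK) = [5.4217 -0.5726; -0.5726 1.4874]
tr(P') = 6.9090

-0.0646 -0.6779 0.2596 -0.2744


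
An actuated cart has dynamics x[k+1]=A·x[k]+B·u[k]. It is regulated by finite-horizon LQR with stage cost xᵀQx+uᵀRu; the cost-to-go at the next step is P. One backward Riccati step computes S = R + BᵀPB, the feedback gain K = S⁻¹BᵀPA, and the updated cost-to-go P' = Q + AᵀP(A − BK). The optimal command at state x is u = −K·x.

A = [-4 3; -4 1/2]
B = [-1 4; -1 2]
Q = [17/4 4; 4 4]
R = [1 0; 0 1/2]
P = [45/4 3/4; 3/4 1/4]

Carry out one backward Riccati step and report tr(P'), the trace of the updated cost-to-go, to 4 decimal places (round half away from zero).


9.8903

BᵀP = [-12.0000 -1.0000; 46.5000 3.5000]
S = R + BᵀPB = [1 0; 0 1/2] + [13.0000 -50.0000; -50.0000 193.0000] = [14.0000 -50.0000; -50.0000 193.5000]
BᵀPA = [52.0000 -36.5000; -200.0000 141.2500]
K = S⁻¹·BᵀPA = [0.2967 -0.0012; -0.9569 0.7297]
A−BK = [0.1244 0.0801; -1.7895 -0.9605]
AᵀP(A−BK) = [1.1866 -0.0048; -0.0048 0.4536]
P' = Q + AᵀP(A−BK) = [5.4366 3.9952; 3.9952 4.4536]
tr(P') = 9.8903


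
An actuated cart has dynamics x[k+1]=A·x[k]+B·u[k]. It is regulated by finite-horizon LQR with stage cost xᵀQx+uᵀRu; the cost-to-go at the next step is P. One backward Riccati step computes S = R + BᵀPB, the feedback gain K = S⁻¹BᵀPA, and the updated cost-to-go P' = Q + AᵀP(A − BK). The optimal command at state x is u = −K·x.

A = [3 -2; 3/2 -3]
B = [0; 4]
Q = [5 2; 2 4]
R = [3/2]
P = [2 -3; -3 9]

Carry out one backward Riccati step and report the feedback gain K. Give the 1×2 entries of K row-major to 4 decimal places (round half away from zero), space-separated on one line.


0.1237 -0.5773

BᵀP = [-12.0000 36.0000]
S = R + BᵀPB = [3/2] + [144.0000] = [145.5000]
BᵀPA = [18.0000 -84.0000]
K = S⁻¹·BᵀPA = [0.1237 -0.5773]
A−BK = [3.0000 -2.0000; 1.0052 -0.6907]
AᵀP(A−BK) = [9.0232 -6.1082; -6.1082 4.5052]
P' = Q + AᵀP(A−BK) = [14.0232 -4.1082; -4.1082 8.5052]
tr(P') = 22.5284


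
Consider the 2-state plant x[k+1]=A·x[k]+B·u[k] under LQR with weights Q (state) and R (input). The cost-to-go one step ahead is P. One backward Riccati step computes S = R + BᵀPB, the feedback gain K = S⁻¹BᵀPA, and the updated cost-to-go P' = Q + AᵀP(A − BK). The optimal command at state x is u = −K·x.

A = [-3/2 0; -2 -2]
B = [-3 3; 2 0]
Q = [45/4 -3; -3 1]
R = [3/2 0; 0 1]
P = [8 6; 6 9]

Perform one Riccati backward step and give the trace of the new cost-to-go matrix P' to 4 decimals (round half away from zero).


BᵀP = [-12.0000 0.0000; 24.0000 18.0000]
S = R + BᵀPB = [3/2 0; 0 1] + [36.0000 -36.0000; -36.0000 72.0000] = [37.5000 -36.0000; -36.0000 73.0000]
BᵀPA = [18.0000 0.0000; -72.0000 -36.0000]
K = S⁻¹·BᵀPA = [-0.8866 -0.8991; -1.4235 -0.9365]
A−BK = [0.1108 0.1124; -0.2268 -0.2019]
AᵀP(A−BK) = [3.4651 2.7534; 2.7534 2.2851]
P' = Q + AᵀP(A−BK) = [14.7151 -0.2466; -0.2466 3.2851]
tr(P') = 18.0003

18.0003


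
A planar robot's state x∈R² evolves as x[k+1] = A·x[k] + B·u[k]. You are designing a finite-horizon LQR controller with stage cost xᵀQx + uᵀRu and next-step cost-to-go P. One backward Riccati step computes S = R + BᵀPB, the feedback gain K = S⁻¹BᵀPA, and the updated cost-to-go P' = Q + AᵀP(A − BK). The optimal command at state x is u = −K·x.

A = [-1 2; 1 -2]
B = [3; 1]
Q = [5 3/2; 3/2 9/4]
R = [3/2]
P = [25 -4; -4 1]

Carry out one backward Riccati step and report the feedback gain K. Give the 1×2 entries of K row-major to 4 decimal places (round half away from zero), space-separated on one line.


-0.4029 0.8059

BᵀP = [71.0000 -11.0000]
S = R + BᵀPB = [3/2] + [202.0000] = [203.5000]
BᵀPA = [-82.0000 164.0000]
K = S⁻¹·BᵀPA = [-0.4029 0.8059]
A−BK = [0.2088 -0.4177; 1.4029 -2.8059]
AᵀP(A−BK) = [0.9582 -1.9165; -1.9165 3.8329]
P' = Q + AᵀP(A−BK) = [5.9582 -0.4165; -0.4165 6.0829]
tr(P') = 12.0412


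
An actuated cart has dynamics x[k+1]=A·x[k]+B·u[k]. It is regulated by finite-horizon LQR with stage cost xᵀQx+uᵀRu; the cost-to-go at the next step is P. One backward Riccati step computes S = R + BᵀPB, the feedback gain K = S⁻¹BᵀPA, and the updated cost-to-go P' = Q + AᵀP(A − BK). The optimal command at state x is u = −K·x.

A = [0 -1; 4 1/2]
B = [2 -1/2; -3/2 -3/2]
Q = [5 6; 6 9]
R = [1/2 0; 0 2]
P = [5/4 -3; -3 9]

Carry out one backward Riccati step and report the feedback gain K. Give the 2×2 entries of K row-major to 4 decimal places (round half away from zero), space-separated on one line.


-1.3594 -0.3795 -0.7195 -0.0057

BᵀP = [7.0000 -19.5000; 3.8750 -12.0000]
S = R + BᵀPB = [1/2 0; 0 2] + [43.2500 25.7500; 25.7500 16.0625] = [43.7500 25.7500; 25.7500 18.0625]
BᵀPA = [-78.0000 -16.7500; -48.0000 -9.8750]
K = S⁻¹·BᵀPA = [-1.3594 -0.3795; -0.7195 -0.0057]
A−BK = [2.3590 -0.2438; 0.8817 -0.0778]
AᵀP(A−BK) = [3.4324 0.1253; 0.1253 0.0871]
P' = Q + AᵀP(A−BK) = [8.4324 6.1253; 6.1253 9.0871]
tr(P') = 17.5194


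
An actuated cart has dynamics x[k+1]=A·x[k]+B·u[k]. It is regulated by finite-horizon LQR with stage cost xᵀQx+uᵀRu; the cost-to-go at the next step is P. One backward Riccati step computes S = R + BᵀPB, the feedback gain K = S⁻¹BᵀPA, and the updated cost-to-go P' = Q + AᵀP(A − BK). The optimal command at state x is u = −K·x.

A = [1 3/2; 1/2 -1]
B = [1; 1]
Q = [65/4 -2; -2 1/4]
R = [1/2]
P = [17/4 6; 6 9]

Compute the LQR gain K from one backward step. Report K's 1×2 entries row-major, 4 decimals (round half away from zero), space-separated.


BᵀP = [10.2500 15.0000]
S = R + BᵀPB = [1/2] + [25.2500] = [25.7500]
BᵀPA = [17.7500 0.3750]
K = S⁻¹·BᵀPA = [0.6893 0.0146]
A−BK = [0.3107 1.4854; -0.1893 -1.0146]
AᵀP(A−BK) = [0.2646 0.1165; 0.1165 0.5570]
P' = Q + AᵀP(A−BK) = [16.5146 -1.8835; -1.8835 0.8070]
tr(P') = 17.3216

0.6893 0.0146


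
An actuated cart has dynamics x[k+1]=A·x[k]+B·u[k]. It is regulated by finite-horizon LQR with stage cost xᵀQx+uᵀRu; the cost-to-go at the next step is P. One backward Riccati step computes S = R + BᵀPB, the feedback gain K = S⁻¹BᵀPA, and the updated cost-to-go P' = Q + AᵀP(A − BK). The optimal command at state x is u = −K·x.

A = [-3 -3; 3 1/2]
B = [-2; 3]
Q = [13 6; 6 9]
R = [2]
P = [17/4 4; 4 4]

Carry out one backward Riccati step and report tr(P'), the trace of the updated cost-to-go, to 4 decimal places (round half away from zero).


40.8571

BᵀP = [3.5000 4.0000]
S = R + BᵀPB = [2] + [5.0000] = [7.0000]
BᵀPA = [1.5000 -8.5000]
K = S⁻¹·BᵀPA = [0.2143 -1.2143]
A−BK = [-2.5714 -5.4286; 2.3571 4.1429]
AᵀP(A−BK) = [1.9286 4.0714; 4.0714 16.9286]
P' = Q + AᵀP(A−BK) = [14.9286 10.0714; 10.0714 25.9286]
tr(P') = 40.8571


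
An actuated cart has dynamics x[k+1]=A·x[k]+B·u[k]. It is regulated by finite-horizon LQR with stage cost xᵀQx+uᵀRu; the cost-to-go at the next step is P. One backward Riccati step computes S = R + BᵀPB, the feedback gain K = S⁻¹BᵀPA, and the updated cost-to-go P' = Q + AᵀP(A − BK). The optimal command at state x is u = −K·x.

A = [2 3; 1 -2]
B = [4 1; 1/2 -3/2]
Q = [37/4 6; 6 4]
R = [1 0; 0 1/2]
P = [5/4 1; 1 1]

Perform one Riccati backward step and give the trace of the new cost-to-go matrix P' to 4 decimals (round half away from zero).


BᵀP = [5.5000 4.5000; -0.2500 -0.5000]
S = R + BᵀPB = [1 0; 0 1/2] + [24.2500 -1.2500; -1.2500 0.5000] = [25.2500 -1.2500; -1.2500 1.0000]
BᵀPA = [15.5000 7.5000; -1.0000 0.2500]
K = S⁻¹·BᵀPA = [0.6016 0.3298; -0.2480 0.6623]
A−BK = [-0.1583 1.0185; 0.3272 -1.1715]
AᵀP(A−BK) = [0.4274 0.0501; 0.0501 0.6108]
P' = Q + AᵀP(A−BK) = [9.6774 6.0501; 6.0501 4.6108]
tr(P') = 14.2883

14.2883


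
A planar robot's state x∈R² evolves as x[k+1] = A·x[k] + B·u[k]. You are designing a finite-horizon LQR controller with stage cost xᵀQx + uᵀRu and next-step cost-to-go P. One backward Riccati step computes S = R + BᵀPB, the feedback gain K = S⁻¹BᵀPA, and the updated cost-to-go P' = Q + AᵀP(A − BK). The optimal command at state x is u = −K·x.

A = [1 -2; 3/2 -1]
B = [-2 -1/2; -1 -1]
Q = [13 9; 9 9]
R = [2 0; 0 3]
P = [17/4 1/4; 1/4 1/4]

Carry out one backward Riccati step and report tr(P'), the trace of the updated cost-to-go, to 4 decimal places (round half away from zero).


BᵀP = [-8.7500 -0.7500; -2.3750 -0.3750]
S = R + BᵀPB = [2 0; 0 3] + [18.2500 5.1250; 5.1250 1.5625] = [20.2500 5.1250; 5.1250 4.5625]
BᵀPA = [-9.8750 18.2500; -2.9375 5.1250]
K = S⁻¹·BᵀPA = [-0.4537 0.8620; -0.1342 0.1550]
A−BK = [0.0255 -0.1985; 0.9121 0.0170]
AᵀP(A−BK) = [0.6881 -0.9074; -0.9074 1.7240]
P' = Q + AᵀP(A−BK) = [13.6881 8.0926; 8.0926 10.7240]
tr(P') = 24.4121

24.4121


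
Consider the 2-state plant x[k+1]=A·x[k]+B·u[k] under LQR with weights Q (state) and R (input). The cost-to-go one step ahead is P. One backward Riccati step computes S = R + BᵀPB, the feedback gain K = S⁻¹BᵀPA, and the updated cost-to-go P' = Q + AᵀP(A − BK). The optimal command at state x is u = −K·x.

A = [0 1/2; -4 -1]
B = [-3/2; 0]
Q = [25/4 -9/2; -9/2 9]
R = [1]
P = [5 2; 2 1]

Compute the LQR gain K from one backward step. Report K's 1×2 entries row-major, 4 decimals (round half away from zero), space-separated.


BᵀP = [-7.5000 -3.0000]
S = R + BᵀPB = [1] + [11.2500] = [12.2500]
BᵀPA = [12.0000 -0.7500]
K = S⁻¹·BᵀPA = [0.9796 -0.0612]
A−BK = [1.4694 0.4082; -4.0000 -1.0000]
AᵀP(A−BK) = [4.2449 0.7347; 0.7347 0.2041]
P' = Q + AᵀP(A−BK) = [10.4949 -3.7653; -3.7653 9.2041]
tr(P') = 19.6990

0.9796 -0.0612


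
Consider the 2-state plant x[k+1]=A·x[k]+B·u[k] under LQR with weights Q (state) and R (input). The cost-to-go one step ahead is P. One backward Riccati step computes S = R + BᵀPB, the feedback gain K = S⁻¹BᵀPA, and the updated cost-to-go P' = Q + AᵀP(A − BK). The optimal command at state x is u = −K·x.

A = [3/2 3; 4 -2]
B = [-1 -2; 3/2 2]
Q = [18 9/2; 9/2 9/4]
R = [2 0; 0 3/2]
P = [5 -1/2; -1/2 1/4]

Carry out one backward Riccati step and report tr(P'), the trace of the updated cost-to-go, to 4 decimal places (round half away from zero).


28.0173

BᵀP = [-5.7500 0.8750; -11.0000 1.5000]
S = R + BᵀPB = [2 0; 0 3/2] + [7.0625 13.2500; 13.2500 25.0000] = [9.0625 13.2500; 13.2500 26.5000]
BᵀPA = [-5.1250 -19.0000; -10.5000 -36.0000]
K = S⁻¹·BᵀPA = [0.0513 -0.4103; -0.4219 -1.1534]
A−BK = [0.7075 0.2830; 4.7668 0.9221]
AᵀP(A−BK) = [5.0832 1.7871; 1.7871 2.6841]
P' = Q + AᵀP(A−BK) = [23.0832 6.2871; 6.2871 4.9341]
tr(P') = 28.0173


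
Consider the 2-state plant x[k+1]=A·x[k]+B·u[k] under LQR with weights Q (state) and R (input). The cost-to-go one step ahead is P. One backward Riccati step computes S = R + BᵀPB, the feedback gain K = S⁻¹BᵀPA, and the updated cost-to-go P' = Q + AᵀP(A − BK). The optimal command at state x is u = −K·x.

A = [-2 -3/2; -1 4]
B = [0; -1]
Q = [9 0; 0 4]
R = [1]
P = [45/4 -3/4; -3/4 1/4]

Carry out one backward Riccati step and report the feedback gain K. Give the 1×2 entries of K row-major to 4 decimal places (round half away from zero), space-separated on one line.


-1.0000 -1.7000

BᵀP = [0.7500 -0.2500]
S = R + BᵀPB = [1] + [0.2500] = [1.2500]
BᵀPA = [-1.2500 -2.1250]
K = S⁻¹·BᵀPA = [-1.0000 -1.7000]
A−BK = [-2.0000 -1.5000; -2.0000 2.3000]
AᵀP(A−BK) = [41.0000 35.5000; 35.5000 34.7000]
P' = Q + AᵀP(A−BK) = [50.0000 35.5000; 35.5000 38.7000]
tr(P') = 88.7000


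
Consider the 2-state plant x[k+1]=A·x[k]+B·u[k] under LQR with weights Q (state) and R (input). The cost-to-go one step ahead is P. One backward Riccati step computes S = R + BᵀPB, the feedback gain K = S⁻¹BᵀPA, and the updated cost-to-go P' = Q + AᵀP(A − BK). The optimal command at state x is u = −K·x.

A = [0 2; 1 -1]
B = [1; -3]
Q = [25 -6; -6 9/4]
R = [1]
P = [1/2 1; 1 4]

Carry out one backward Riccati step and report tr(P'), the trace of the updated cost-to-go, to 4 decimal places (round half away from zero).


BᵀP = [-2.5000 -11.0000]
S = R + BᵀPB = [1] + [30.5000] = [31.5000]
BᵀPA = [-11.0000 6.0000]
K = S⁻¹·BᵀPA = [-0.3492 0.1905]
A−BK = [0.3492 1.8095; -0.0476 -0.4286]
AᵀP(A−BK) = [0.1587 0.0952; 0.0952 0.8571]
P' = Q + AᵀP(A−BK) = [25.1587 -5.9048; -5.9048 3.1071]
tr(P') = 28.2659

28.2659


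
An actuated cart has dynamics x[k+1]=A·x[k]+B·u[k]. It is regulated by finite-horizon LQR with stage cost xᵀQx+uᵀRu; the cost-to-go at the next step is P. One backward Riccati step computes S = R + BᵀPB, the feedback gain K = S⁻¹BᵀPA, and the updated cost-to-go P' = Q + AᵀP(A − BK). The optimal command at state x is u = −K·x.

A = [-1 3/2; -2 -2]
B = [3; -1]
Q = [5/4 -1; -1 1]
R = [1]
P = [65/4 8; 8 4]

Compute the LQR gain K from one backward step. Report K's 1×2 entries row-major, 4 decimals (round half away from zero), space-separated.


BᵀP = [40.7500 20.0000]
S = R + BᵀPB = [1] + [102.2500] = [103.2500]
BᵀPA = [-80.7500 21.1250]
K = S⁻¹·BᵀPA = [-0.7821 0.2046]
A−BK = [1.3462 0.8862; -2.7821 -1.7954]
AᵀP(A−BK) = [1.0969 0.1465; 0.1465 0.2403]
P' = Q + AᵀP(A−BK) = [2.3469 -0.8535; -0.8535 1.2403]
tr(P') = 3.5872

-0.7821 0.2046


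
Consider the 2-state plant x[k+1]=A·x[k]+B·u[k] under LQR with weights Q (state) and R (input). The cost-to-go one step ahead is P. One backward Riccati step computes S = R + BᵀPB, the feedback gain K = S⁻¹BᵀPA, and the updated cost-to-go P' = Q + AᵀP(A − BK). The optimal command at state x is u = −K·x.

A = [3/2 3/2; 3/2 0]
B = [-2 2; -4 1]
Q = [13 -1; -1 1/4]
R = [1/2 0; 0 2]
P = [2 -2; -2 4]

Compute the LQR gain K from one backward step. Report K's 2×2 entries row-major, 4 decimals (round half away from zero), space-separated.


-0.2643 0.2115 0.3238 0.6410

BᵀP = [4.0000 -12.0000; 2.0000 0.0000]
S = R + BᵀPB = [1/2 0; 0 2] + [40.0000 -4.0000; -4.0000 4.0000] = [40.5000 -4.0000; -4.0000 6.0000]
BᵀPA = [-12.0000 6.0000; 3.0000 3.0000]
K = S⁻¹·BᵀPA = [-0.2643 0.2115; 0.3238 0.6410]
A−BK = [0.3238 0.6410; 0.1189 0.2048]
AᵀP(A−BK) = [0.3568 0.6145; 0.6145 1.3084]
P' = Q + AᵀP(A−BK) = [13.3568 -0.3855; -0.3855 1.5584]
tr(P') = 14.9152


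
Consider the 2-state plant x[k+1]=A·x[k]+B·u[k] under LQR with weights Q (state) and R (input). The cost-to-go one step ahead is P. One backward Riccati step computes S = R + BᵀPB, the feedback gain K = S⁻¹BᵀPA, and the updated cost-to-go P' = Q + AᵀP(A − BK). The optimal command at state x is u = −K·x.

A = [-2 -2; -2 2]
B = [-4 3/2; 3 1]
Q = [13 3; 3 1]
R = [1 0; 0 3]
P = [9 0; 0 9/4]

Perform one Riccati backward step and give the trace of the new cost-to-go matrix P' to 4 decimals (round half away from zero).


20.5343

BᵀP = [-36.0000 6.7500; 13.5000 2.2500]
S = R + BᵀPB = [1 0; 0 3] + [164.2500 -47.2500; -47.2500 22.5000] = [165.2500 -47.2500; -47.2500 25.5000]
BᵀPA = [58.5000 85.5000; -31.5000 -22.5000]
K = S⁻¹·BᵀPA = [0.0017 0.5638; -1.2321 0.1624]
A−BK = [-0.1450 0.0117; -0.7730 0.1461]
AᵀP(A−BK) = [6.0880 -0.8687; -0.8687 0.4463]
P' = Q + AᵀP(A−BK) = [19.0880 2.1313; 2.1313 1.4463]
tr(P') = 20.5343


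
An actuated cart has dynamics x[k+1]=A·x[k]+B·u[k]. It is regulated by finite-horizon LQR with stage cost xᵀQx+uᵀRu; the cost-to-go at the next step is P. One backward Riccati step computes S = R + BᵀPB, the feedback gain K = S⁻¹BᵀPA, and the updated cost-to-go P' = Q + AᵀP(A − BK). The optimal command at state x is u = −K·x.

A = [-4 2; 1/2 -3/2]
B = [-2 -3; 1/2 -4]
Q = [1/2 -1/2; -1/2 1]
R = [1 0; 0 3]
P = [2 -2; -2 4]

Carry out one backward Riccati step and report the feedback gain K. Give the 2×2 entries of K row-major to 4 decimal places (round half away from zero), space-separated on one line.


BᵀP = [-5.0000 6.0000; 2.0000 -10.0000]
S = R + BᵀPB = [1 0; 0 3] + [13.0000 -9.0000; -9.0000 34.0000] = [14.0000 -9.0000; -9.0000 37.0000]
BᵀPA = [23.0000 -19.0000; -13.0000 19.0000]
K = S⁻¹·BᵀPA = [1.6796 -1.2174; 0.0572 0.2174]
A−BK = [-0.4691 0.2174; -0.1110 -0.0217]
AᵀP(A−BK) = [3.1121 -2.1739; -2.1739 1.7391]
P' = Q + AᵀP(A−BK) = [3.6121 -2.6739; -2.6739 2.7391]
tr(P') = 6.3513

1.6796 -1.2174 0.0572 0.2174


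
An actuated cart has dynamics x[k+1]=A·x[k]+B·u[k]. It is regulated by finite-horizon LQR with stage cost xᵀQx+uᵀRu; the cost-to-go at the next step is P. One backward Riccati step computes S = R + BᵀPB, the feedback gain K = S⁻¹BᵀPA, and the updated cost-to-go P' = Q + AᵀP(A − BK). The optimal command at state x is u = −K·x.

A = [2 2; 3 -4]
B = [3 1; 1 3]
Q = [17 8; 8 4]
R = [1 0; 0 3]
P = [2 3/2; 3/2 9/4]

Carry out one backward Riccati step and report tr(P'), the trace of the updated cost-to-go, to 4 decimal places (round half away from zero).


BᵀP = [7.5000 6.7500; 6.5000 8.2500]
S = R + BᵀPB = [1 0; 0 3] + [29.2500 27.7500; 27.7500 31.2500] = [30.2500 27.7500; 27.7500 34.2500]
BᵀPA = [35.2500 -12.0000; 37.7500 -20.0000]
K = S⁻¹·BᵀPA = [0.6006 0.5414; 0.6156 -1.0226]
A−BK = [-0.4173 1.3985; 0.5526 -1.4737]
AᵀP(A−BK) = [1.8412 -2.4812; -2.4812 6.0451]
P' = Q + AᵀP(A−BK) = [18.8412 5.5188; 5.5188 10.0451]
tr(P') = 28.8863

28.8863


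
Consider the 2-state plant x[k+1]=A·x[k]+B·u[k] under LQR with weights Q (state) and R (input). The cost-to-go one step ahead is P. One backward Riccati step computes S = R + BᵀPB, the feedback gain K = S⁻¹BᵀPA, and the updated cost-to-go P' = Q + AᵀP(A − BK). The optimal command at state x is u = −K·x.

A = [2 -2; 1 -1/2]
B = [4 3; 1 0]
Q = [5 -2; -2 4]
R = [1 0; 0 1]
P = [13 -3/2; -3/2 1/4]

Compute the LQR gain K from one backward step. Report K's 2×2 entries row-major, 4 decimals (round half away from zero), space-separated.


0.3225 -0.3175 0.2088 -0.2343

BᵀP = [50.5000 -5.7500; 39.0000 -4.5000]
S = R + BᵀPB = [1 0; 0 1] + [196.2500 151.5000; 151.5000 117.0000] = [197.2500 151.5000; 151.5000 118.0000]
BᵀPA = [95.2500 -98.1250; 73.5000 -75.7500]
K = S⁻¹·BᵀPA = [0.3225 -0.3175; 0.2088 -0.2343]
A−BK = [0.0835 -0.0271; 0.6775 -0.1825]
AᵀP(A−BK) = [0.1833 -0.1613; -0.1613 0.1587]
P' = Q + AᵀP(A−BK) = [5.1833 -2.1613; -2.1613 4.1587]
tr(P') = 9.3420


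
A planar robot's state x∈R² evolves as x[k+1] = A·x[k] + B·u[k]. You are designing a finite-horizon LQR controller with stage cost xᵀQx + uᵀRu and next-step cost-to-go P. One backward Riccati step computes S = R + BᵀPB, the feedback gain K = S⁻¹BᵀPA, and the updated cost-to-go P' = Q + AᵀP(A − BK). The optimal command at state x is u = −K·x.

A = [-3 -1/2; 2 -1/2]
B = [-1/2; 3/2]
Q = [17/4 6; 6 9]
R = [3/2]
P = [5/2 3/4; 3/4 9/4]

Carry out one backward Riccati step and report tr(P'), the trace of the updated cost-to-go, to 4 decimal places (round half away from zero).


30.2680

BᵀP = [-0.1250 3.0000]
S = R + BᵀPB = [3/2] + [4.5625] = [6.0625]
BᵀPA = [6.3750 -1.4375]
K = S⁻¹·BᵀPA = [1.0515 -0.2371]
A−BK = [-2.4742 -0.6186; 0.4227 -0.1443]
AᵀP(A−BK) = [15.7964 3.3866; 3.3866 1.2216]
P' = Q + AᵀP(A−BK) = [20.0464 9.3866; 9.3866 10.2216]
tr(P') = 30.2680


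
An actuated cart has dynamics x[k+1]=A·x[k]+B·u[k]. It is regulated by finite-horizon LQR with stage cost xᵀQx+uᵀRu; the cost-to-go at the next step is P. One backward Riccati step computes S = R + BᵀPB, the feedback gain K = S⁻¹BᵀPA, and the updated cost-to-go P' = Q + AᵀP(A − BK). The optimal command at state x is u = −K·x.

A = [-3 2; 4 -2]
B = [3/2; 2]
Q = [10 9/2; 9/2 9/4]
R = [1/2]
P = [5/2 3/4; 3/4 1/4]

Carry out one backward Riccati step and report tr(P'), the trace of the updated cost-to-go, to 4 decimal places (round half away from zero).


BᵀP = [5.2500 1.6250]
S = R + BᵀPB = [1/2] + [11.1250] = [11.6250]
BᵀPA = [-9.2500 7.2500]
K = S⁻¹·BᵀPA = [-0.7957 0.6237]
A−BK = [-1.8065 1.0645; 5.5914 -3.2473]
AᵀP(A−BK) = [1.1398 -0.7312; -0.7312 0.4785]
P' = Q + AᵀP(A−BK) = [11.1398 3.7688; 3.7688 2.7285]
tr(P') = 13.8683

13.8683


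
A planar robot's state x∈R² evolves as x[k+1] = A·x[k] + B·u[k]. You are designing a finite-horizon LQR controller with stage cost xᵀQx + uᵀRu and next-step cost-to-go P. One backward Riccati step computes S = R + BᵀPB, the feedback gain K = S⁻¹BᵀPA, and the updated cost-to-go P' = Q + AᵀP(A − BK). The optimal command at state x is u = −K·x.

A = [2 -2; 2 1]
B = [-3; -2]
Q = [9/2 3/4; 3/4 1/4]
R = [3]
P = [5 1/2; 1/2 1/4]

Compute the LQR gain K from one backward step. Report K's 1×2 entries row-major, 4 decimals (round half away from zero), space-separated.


BᵀP = [-16.0000 -2.0000]
S = R + BᵀPB = [3] + [52.0000] = [55.0000]
BᵀPA = [-36.0000 30.0000]
K = S⁻¹·BᵀPA = [-0.6545 0.5455]
A−BK = [0.0364 -0.3636; 0.6909 2.0909]
AᵀP(A−BK) = [1.4364 -0.8636; -0.8636 1.8864]
P' = Q + AᵀP(A−BK) = [5.9364 -0.1136; -0.1136 2.1364]
tr(P') = 8.0727

-0.6545 0.5455


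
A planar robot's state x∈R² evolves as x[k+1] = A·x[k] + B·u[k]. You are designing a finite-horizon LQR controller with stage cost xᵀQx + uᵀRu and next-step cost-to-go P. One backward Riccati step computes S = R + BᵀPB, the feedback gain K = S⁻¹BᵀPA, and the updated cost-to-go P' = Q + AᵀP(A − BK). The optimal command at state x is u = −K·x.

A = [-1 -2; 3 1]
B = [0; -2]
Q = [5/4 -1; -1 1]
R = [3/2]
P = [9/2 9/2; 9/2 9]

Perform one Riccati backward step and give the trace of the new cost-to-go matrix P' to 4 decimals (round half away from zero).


15.7500

BᵀP = [-9.0000 -18.0000]
S = R + BᵀPB = [3/2] + [36.0000] = [37.5000]
BᵀPA = [-45.0000 0.0000]
K = S⁻¹·BᵀPA = [-1.2000 0.0000]
A−BK = [-1.0000 -2.0000; 0.6000 1.0000]
AᵀP(A−BK) = [4.5000 4.5000; 4.5000 9.0000]
P' = Q + AᵀP(A−BK) = [5.7500 3.5000; 3.5000 10.0000]
tr(P') = 15.7500


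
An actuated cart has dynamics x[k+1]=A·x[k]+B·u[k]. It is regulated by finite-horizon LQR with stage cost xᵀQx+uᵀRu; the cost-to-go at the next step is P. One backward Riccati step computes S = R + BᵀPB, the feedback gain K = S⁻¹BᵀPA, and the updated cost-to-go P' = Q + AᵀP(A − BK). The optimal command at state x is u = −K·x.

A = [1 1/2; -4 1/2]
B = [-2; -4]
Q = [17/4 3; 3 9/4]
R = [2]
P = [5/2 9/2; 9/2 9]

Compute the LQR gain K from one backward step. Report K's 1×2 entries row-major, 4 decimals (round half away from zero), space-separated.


BᵀP = [-23.0000 -45.0000]
S = R + BᵀPB = [2] + [226.0000] = [228.0000]
BᵀPA = [157.0000 -34.0000]
K = S⁻¹·BᵀPA = [0.6886 -0.1491]
A−BK = [2.3772 0.2018; -1.2456 -0.0965]
AᵀP(A−BK) = [2.3904 -0.0877; -0.0877 0.0548]
P' = Q + AᵀP(A−BK) = [6.6404 2.9123; 2.9123 2.3048]
tr(P') = 8.9452

0.6886 -0.1491


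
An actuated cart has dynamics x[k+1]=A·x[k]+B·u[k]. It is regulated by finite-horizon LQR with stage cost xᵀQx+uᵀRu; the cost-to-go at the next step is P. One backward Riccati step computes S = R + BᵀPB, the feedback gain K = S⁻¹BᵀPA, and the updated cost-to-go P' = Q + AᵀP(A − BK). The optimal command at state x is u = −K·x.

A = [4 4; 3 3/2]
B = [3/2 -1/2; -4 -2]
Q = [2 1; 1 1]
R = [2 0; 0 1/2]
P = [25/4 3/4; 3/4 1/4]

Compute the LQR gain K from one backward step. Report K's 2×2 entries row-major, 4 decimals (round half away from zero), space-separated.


1.1754 1.2700 -3.7445 -3.3856

BᵀP = [6.3750 0.1250; -4.6250 -0.8750]
S = R + BᵀPB = [2 0; 0 1/2] + [9.0625 -3.4375; -3.4375 4.0625] = [11.0625 -3.4375; -3.4375 4.5625]
BᵀPA = [25.8750 25.6875; -21.1250 -19.8125]
K = S⁻¹·BᵀPA = [1.1754 1.2700; -3.7445 -3.3856]
A−BK = [0.3646 0.4022; 0.2126 -0.1912]
AᵀP(A−BK) = [10.7324 10.2425; 10.2425 9.8618]
P' = Q + AᵀP(A−BK) = [12.7324 11.2425; 11.2425 10.8618]
tr(P') = 23.5942


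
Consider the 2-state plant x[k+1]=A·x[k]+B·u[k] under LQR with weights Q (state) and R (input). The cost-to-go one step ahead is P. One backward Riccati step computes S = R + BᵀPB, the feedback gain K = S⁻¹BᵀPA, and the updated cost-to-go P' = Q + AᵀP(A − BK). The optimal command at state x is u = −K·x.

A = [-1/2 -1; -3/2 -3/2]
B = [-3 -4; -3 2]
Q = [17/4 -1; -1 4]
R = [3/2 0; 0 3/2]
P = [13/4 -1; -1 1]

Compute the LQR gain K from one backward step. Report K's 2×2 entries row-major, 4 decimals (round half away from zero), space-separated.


BᵀP = [-6.7500 0.0000; -15.0000 6.0000]
S = R + BᵀPB = [3/2 0; 0 3/2] + [20.2500 27.0000; 27.0000 72.0000] = [21.7500 27.0000; 27.0000 73.5000]
BᵀPA = [3.3750 6.7500; -1.5000 6.0000]
K = S⁻¹·BᵀPA = [0.3318 0.3842; -0.1423 -0.0595]
A−BK = [-0.0737 -0.0854; -0.2199 -0.2283]
AᵀP(A−BK) = [0.2291 0.2390; 0.2390 0.2636]
P' = Q + AᵀP(A−BK) = [4.4791 -0.7610; -0.7610 4.2636]
tr(P') = 8.7427

0.3318 0.3842 -0.1423 -0.0595
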